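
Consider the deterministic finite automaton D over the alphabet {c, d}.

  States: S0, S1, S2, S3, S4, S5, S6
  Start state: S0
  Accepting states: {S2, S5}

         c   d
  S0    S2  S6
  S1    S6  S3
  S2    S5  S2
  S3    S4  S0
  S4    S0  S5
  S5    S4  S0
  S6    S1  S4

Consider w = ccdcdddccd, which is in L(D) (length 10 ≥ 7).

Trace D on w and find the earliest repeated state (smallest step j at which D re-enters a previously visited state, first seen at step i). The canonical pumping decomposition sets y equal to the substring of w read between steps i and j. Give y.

Run of D on w = c c d c d d d c c d:
  step 0: S0  (start)
  step 1: S2  (read c: S0→S2)
  step 2: S5  (read c: S2→S5)
  step 3: S0  (read d: S5→S0)   ← first repeat (S0 seen earlier)
  step 4: S2  (read c: S0→S2)
  step 5: S2  (read d: S2→S2)
  step 6: S2  (read d: S2→S2)
  step 7: S2  (read d: S2→S2)
  step 8: S5  (read c: S2→S5)
  step 9: S4  (read c: S5→S4)
  step 10: S5  (read d: S4→S5)

So i = 0, j = 3, giving x = w[0:0] = ε, y = w[0:3] = ccd, z = w[3:10] = cdddccd.
Check: |xy| = 3 ≤ 7 and |y| = 3 ≥ 1. Reading y takes D from S0 back to S0, so every xyⁱz is accepted.
Pumping length from the standard proof: p = 7 (the number of states). The repeated state found above gives |xy| = j ≤ 7 and |y| = j − i ≥ 1.

ccd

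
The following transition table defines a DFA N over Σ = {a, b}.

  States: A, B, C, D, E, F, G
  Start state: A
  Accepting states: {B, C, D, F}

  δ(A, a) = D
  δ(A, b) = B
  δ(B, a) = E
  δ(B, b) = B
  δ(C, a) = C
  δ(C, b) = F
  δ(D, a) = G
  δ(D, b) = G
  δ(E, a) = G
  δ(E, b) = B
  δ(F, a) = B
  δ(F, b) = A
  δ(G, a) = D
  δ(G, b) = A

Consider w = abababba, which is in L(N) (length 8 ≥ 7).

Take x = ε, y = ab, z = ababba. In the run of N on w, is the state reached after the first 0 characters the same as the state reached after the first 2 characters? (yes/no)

no

Run of N on the first 2 characters of w = a b:
  step 0: A  (start)
  step 1: D  (read a: A→D)
  step 2: G  (read b: D→G)

After x (step 0): A. After xy (step 2): G.
They differ (A ≠ G), so y is not a cycle from the state after x; this split is not the one the pumping-lemma construction produces, and pumping y need not keep the string in L(N).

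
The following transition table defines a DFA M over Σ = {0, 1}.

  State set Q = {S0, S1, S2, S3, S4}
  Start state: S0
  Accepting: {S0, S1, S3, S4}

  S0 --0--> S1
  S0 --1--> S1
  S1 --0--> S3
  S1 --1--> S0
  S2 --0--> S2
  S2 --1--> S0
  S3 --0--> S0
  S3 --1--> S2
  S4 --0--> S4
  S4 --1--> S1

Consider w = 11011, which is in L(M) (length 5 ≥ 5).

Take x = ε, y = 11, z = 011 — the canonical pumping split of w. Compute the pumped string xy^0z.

011

xy⁰z = xz = ε·011 = 011.
Reading y = 11 takes M from S0 back to S0, so after x the machine is still in S0, and z then leads to the accepting state S1. Hence 011 ∈ L(M).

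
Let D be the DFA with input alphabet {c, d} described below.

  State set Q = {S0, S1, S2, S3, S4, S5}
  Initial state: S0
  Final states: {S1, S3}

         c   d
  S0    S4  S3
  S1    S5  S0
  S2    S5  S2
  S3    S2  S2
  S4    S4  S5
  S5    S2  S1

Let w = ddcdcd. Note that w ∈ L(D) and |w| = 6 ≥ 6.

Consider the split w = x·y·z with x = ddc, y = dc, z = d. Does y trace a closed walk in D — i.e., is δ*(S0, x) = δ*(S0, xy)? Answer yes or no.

Run of D on the first 5 characters of w = d d c d c:
  step 0: S0  (start)
  step 1: S3  (read d: S0→S3)
  step 2: S2  (read d: S3→S2)
  step 3: S5  (read c: S2→S5)
  step 4: S1  (read d: S5→S1)
  step 5: S5  (read c: S1→S5)

After x (step 3): S5. After xy (step 5): S5.
They match, so y = dc drives D around a cycle from S5 back to itself; pumping y any number of times keeps D in S5 before reading z, and xyⁱz ∈ L(D) for every i ≥ 0.

yes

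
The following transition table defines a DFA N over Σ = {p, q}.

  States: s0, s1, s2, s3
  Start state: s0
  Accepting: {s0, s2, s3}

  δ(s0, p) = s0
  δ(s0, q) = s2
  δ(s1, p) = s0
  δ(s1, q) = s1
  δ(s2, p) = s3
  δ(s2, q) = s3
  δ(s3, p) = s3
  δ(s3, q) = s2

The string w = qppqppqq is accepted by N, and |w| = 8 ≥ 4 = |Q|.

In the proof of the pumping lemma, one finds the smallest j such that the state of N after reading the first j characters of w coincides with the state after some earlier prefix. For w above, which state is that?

s3

Run of N on w = q p p q p p q q:
  step 0: s0  (start)
  step 1: s2  (read q: s0→s2)
  step 2: s3  (read p: s2→s3)
  step 3: s3  (read p: s3→s3)   ← first repeat (s3 seen earlier)
  step 4: s2  (read q: s3→s2)
  step 5: s3  (read p: s2→s3)
  step 6: s3  (read p: s3→s3)
  step 7: s2  (read q: s3→s2)
  step 8: s3  (read q: s2→s3)

The earliest repeat is at step j = 3: N is in s3, which it already visited at step i = 2.
With |Q| = 4, pigeonhole forces a state repeat no later than step 4; the substring read between the first and second visits to that state can be pumped.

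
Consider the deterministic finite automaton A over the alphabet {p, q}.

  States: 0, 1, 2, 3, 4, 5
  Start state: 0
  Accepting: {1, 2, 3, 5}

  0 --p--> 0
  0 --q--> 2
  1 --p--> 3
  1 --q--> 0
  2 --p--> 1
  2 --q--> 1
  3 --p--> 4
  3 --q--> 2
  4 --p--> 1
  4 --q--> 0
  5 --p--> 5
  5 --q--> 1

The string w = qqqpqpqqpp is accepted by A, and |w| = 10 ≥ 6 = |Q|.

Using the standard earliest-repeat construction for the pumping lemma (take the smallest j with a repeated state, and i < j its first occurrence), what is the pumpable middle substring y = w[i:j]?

qqq

State sequence: 0 -q-> 2 -q-> 1 -q-> 0 -p-> 0 -q-> 2 -p-> 1 -q-> 0 -q-> 2 -p-> 1 -p-> 3
First repeat at step 3: 0 was already visited.

So i = 0, j = 3, giving x = w[0:0] = ε, y = w[0:3] = qqq, z = w[3:10] = pqpqqpp.
Check: |xy| = 3 ≤ 6 and |y| = 3 ≥ 1. Reading y takes A from 0 back to 0, so every xyⁱz is accepted.
With |Q| = 6, pigeonhole forces a state repeat no later than step 6; the substring read between the first and second visits to that state can be pumped.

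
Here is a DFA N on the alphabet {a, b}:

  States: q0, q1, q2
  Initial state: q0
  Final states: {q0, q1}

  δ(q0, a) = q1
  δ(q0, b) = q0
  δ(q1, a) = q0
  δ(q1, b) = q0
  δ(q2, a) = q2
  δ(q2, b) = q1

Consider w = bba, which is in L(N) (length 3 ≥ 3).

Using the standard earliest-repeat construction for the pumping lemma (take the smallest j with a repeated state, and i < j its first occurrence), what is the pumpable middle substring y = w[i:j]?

Run of N on w = b b a:
  step 0: q0  (start)
  step 1: q0  (read b: q0→q0)   ← first repeat (q0 seen earlier)
  step 2: q0  (read b: q0→q0)
  step 3: q1  (read a: q0→q1)

So i = 0, j = 1, giving x = w[0:0] = ε, y = w[0:1] = b, z = w[1:3] = ba.
Check: |xy| = 1 ≤ 3 and |y| = 1 ≥ 1. Reading y takes N from q0 back to q0, so every xyⁱz is accepted.
With |Q| = 3, pigeonhole forces a state repeat no later than step 3; the substring read between the first and second visits to that state can be pumped.

b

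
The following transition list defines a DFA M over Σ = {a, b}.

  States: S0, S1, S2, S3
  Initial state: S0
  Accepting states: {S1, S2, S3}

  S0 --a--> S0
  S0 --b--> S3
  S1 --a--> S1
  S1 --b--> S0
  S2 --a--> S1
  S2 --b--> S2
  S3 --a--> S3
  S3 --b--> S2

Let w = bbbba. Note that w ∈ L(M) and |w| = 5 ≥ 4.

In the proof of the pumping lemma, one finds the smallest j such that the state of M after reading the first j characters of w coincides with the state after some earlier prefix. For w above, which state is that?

S2

State sequence: S0 -b-> S3 -b-> S2 -b-> S2 -b-> S2 -a-> S1
First repeat at step 3: S2 was already visited.

The earliest repeat is at step j = 3: M is in S2, which it already visited at step i = 2.
Pumping length from the standard proof: p = 4 (the number of states). The repeated state found above gives |xy| = j ≤ 4 and |y| = j − i ≥ 1.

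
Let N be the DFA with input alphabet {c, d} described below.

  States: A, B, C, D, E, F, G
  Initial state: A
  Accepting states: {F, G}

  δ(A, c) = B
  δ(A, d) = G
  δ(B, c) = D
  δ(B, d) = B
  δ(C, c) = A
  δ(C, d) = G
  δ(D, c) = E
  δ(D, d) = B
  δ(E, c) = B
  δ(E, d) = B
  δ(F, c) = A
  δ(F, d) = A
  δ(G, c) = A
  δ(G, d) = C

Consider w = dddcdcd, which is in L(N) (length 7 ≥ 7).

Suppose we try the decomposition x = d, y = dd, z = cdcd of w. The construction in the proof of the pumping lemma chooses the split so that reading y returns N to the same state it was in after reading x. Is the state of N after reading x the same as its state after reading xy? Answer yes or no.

yes

State sequence: A -d-> G -d-> C -d-> G

After x (step 1): G. After xy (step 3): G.
They match, so y = dd drives N around a cycle from G back to itself; pumping y any number of times keeps N in G before reading z, and xyⁱz ∈ L(N) for every i ≥ 0.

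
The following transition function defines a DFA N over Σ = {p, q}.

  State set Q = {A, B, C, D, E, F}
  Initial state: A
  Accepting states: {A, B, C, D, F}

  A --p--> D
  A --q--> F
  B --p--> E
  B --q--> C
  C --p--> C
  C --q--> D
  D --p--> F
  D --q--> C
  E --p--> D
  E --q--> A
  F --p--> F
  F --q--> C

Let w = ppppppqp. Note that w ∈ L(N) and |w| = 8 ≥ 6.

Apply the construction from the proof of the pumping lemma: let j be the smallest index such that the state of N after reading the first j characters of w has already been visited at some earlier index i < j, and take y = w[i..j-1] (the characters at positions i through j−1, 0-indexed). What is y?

State sequence: A -p-> D -p-> F -p-> F -p-> F -p-> F -p-> F -q-> C -p-> C
First repeat at step 3: F was already visited.

So i = 2, j = 3, giving x = w[0:2] = pp, y = w[2:3] = p, z = w[3:8] = pppqp.
Check: |xy| = 3 ≤ 6 and |y| = 1 ≥ 1. Reading y takes N from F back to F, so every xyⁱz is accepted.
Pumping length from the standard proof: p = 6 (the number of states). The repeated state found above gives |xy| = j ≤ 6 and |y| = j − i ≥ 1.

p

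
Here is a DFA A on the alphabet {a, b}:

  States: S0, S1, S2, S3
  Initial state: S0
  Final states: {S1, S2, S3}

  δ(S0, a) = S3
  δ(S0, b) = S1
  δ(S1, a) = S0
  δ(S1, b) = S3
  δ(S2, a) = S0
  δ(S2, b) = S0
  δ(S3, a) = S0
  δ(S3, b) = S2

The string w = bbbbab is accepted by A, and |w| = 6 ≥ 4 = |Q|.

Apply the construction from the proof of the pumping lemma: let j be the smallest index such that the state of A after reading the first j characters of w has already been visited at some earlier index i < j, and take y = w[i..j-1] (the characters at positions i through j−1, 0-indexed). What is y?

State sequence: S0 -b-> S1 -b-> S3 -b-> S2 -b-> S0 -a-> S3 -b-> S2
First repeat at step 4: S0 was already visited.

So i = 0, j = 4, giving x = w[0:0] = ε, y = w[0:4] = bbbb, z = w[4:6] = ab.
Check: |xy| = 4 ≤ 4 and |y| = 4 ≥ 1. Reading y takes A from S0 back to S0, so every xyⁱz is accepted.

bbbb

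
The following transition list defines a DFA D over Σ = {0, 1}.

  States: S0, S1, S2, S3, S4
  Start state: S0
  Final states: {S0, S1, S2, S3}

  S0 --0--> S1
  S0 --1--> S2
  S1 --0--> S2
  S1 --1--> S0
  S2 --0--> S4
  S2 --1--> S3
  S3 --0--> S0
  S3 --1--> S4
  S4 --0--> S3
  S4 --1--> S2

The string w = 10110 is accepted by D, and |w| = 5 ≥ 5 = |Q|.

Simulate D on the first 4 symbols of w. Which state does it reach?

Run of D on the first 4 characters of w = 1 0 1 1:
  step 0: S0  (start)
  step 1: S2  (read 1: S0→S2)
  step 2: S4  (read 0: S2→S4)
  step 3: S2  (read 1: S4→S2)
  step 4: S3  (read 1: S2→S3)

After reading 4 characters, D is in state S3.
(This kind of state-tracing is the core of the pumping-lemma construction: with 5 states, pigeonhole forces a repeat within the first 5 steps.)

S3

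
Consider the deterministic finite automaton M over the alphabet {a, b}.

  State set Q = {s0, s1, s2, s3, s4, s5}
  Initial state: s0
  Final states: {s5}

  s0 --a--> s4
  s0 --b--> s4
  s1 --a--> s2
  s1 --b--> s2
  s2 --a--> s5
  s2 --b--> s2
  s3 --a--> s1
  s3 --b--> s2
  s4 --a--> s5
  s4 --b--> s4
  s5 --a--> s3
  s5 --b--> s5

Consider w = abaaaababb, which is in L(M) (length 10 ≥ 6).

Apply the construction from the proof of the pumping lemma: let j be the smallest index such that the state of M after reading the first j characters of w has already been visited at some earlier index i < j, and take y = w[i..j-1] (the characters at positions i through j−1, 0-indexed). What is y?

b

Run of M on w = a b a a a a b a b b:
  step 0: s0  (start)
  step 1: s4  (read a: s0→s4)
  step 2: s4  (read b: s4→s4)   ← first repeat (s4 seen earlier)
  step 3: s5  (read a: s4→s5)
  step 4: s3  (read a: s5→s3)
  step 5: s1  (read a: s3→s1)
  step 6: s2  (read a: s1→s2)
  step 7: s2  (read b: s2→s2)
  step 8: s5  (read a: s2→s5)
  step 9: s5  (read b: s5→s5)
  step 10: s5  (read b: s5→s5)

So i = 1, j = 2, giving x = w[0:1] = a, y = w[1:2] = b, z = w[2:10] = aaaababb.
Check: |xy| = 2 ≤ 6 and |y| = 1 ≥ 1. Reading y takes M from s4 back to s4, so every xyⁱz is accepted.
Pumping length from the standard proof: p = 6 (the number of states). The repeated state found above gives |xy| = j ≤ 6 and |y| = j − i ≥ 1.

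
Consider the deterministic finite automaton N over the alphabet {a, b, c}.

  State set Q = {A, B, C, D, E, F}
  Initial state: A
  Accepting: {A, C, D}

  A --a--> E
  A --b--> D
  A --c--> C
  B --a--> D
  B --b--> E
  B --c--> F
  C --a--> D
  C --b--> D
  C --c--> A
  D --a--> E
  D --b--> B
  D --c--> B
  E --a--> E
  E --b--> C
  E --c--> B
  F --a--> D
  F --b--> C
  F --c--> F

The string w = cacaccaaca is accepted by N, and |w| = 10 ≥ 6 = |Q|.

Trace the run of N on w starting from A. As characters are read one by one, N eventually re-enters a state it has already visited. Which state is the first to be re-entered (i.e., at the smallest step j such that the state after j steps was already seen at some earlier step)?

D

State sequence: A -c-> C -a-> D -c-> B -a-> D -c-> B -c-> F -a-> D -a-> E -c-> B -a-> D
First repeat at step 4: D was already visited.

The earliest repeat is at step j = 4: N is in D, which it already visited at step i = 2.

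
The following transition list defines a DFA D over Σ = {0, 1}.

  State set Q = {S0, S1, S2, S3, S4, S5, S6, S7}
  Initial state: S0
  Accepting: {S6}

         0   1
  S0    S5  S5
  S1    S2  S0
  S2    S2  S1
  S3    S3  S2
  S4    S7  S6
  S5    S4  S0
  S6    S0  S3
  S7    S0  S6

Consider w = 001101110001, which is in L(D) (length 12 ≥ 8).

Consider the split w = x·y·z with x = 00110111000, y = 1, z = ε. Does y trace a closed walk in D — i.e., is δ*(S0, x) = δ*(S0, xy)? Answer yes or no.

Run of D on the first 12 characters of w = 0 0 1 1 0 1 1 1 0 0 0 1:
  step 0: S0  (start)
  step 1: S5  (read 0: S0→S5)
  step 2: S4  (read 0: S5→S4)
  step 3: S6  (read 1: S4→S6)
  step 4: S3  (read 1: S6→S3)
  step 5: S3  (read 0: S3→S3)
  step 6: S2  (read 1: S3→S2)
  step 7: S1  (read 1: S2→S1)
  step 8: S0  (read 1: S1→S0)
  step 9: S5  (read 0: S0→S5)
  step 10: S4  (read 0: S5→S4)
  step 11: S7  (read 0: S4→S7)
  step 12: S6  (read 1: S7→S6)

After x (step 11): S7. After xy (step 12): S6.
They differ (S7 ≠ S6), so y is not a cycle from the state after x; this split is not the one the pumping-lemma construction produces, and pumping y need not keep the string in L(D).

no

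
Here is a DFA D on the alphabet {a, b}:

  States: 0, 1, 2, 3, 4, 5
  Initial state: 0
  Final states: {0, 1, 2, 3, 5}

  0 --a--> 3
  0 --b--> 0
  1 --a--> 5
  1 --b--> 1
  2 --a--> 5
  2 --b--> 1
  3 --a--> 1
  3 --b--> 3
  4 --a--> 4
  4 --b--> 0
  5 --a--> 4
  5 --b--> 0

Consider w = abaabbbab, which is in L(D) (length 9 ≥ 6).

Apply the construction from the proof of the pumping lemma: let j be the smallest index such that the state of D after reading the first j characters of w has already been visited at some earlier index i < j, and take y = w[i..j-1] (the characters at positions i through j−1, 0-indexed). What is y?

b

State sequence: 0 -a-> 3 -b-> 3 -a-> 1 -a-> 5 -b-> 0 -b-> 0 -b-> 0 -a-> 3 -b-> 3
First repeat at step 2: 3 was already visited.

So i = 1, j = 2, giving x = w[0:1] = a, y = w[1:2] = b, z = w[2:9] = aabbbab.
Check: |xy| = 2 ≤ 6 and |y| = 1 ≥ 1. Reading y takes D from 3 back to 3, so every xyⁱz is accepted.
With |Q| = 6, pigeonhole forces a state repeat no later than step 6; the substring read between the first and second visits to that state can be pumped.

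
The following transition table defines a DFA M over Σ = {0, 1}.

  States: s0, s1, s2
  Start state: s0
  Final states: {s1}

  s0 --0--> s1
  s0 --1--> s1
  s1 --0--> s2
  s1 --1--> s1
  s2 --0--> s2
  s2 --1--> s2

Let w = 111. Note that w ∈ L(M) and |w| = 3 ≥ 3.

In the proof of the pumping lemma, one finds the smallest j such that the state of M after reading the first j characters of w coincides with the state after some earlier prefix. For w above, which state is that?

s1

Run of M on w = 1 1 1:
  step 0: s0  (start)
  step 1: s1  (read 1: s0→s1)
  step 2: s1  (read 1: s1→s1)   ← first repeat (s1 seen earlier)
  step 3: s1  (read 1: s1→s1)

The earliest repeat is at step j = 2: M is in s1, which it already visited at step i = 1.
With |Q| = 3, pigeonhole forces a state repeat no later than step 3; the substring read between the first and second visits to that state can be pumped.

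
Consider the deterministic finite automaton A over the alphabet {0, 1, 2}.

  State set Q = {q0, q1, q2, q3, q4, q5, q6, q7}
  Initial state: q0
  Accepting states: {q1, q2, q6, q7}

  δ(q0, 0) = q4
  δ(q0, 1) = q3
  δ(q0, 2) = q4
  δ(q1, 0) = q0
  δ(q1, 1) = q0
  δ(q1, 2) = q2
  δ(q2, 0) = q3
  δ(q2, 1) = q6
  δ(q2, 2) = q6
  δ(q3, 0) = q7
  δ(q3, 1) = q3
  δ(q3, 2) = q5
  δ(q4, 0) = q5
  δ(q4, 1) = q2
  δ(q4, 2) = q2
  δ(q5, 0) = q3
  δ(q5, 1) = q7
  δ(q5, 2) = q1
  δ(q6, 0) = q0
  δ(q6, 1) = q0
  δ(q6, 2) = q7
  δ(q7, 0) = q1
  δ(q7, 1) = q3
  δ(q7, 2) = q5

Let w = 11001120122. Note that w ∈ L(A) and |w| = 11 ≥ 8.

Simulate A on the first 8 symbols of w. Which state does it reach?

q3

State sequence: q0 -1-> q3 -1-> q3 -0-> q7 -0-> q1 -1-> q0 -1-> q3 -2-> q5 -0-> q3

After reading 8 characters, A is in state q3.
(This kind of state-tracing is the core of the pumping-lemma construction: with 8 states, pigeonhole forces a repeat within the first 8 steps.)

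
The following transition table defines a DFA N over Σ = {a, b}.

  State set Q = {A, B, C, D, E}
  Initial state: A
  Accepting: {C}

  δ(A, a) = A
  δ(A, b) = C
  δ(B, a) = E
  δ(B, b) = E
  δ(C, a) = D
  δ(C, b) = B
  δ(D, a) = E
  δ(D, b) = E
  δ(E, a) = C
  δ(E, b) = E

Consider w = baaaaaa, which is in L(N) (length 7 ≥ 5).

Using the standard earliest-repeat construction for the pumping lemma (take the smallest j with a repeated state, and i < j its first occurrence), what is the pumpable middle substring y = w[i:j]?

aaa

Run of N on w = b a a a a a a:
  step 0: A  (start)
  step 1: C  (read b: A→C)
  step 2: D  (read a: C→D)
  step 3: E  (read a: D→E)
  step 4: C  (read a: E→C)   ← first repeat (C seen earlier)
  step 5: D  (read a: C→D)
  step 6: E  (read a: D→E)
  step 7: C  (read a: E→C)

So i = 1, j = 4, giving x = w[0:1] = b, y = w[1:4] = aaa, z = w[4:7] = aaa.
Check: |xy| = 4 ≤ 5 and |y| = 3 ≥ 1. Reading y takes N from C back to C, so every xyⁱz is accepted.
Since N has 5 states, any run of length ≥ 5 visits 5+1 states, so by pigeonhole some state repeats within the first 5 steps — that repeat gives the pumpable loop.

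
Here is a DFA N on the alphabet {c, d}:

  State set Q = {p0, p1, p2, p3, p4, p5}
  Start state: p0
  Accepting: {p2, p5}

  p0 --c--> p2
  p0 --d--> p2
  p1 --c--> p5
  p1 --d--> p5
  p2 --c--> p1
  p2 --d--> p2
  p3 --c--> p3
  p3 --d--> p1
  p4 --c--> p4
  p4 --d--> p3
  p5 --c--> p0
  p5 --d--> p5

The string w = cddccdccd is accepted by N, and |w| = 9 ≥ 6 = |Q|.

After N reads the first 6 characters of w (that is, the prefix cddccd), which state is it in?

p5

State sequence: p0 -c-> p2 -d-> p2 -d-> p2 -c-> p1 -c-> p5 -d-> p5

After reading 6 characters, N is in state p5.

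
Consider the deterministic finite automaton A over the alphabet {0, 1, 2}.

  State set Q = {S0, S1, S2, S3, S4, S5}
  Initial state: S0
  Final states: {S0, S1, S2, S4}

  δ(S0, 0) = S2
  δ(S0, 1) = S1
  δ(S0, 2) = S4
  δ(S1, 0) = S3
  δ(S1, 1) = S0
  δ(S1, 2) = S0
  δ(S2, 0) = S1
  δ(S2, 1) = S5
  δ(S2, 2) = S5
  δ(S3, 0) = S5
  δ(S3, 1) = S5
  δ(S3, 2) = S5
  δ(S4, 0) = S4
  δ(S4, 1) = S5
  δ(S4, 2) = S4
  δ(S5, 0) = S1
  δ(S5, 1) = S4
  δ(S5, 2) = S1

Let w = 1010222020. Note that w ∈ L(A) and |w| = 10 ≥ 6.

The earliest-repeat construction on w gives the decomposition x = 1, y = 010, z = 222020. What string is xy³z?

1010010010222020

xy^3z = 1·010·010·010·222020 = 1010010010222020.
Reading y = 010 takes A from S1 back to S1, so after x·y·y·y the machine is still in S1, and z then leads to the accepting state S4. Hence 1010010010222020 ∈ L(A).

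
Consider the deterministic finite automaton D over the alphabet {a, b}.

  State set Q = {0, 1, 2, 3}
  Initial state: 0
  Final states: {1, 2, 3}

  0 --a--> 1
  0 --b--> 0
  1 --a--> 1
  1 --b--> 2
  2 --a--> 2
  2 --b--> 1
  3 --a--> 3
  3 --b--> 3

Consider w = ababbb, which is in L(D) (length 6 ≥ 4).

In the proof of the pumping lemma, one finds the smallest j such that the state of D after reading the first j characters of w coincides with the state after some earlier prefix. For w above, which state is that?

2

Run of D on w = a b a b b b:
  step 0: 0  (start)
  step 1: 1  (read a: 0→1)
  step 2: 2  (read b: 1→2)
  step 3: 2  (read a: 2→2)   ← first repeat (2 seen earlier)
  step 4: 1  (read b: 2→1)
  step 5: 2  (read b: 1→2)
  step 6: 1  (read b: 2→1)

The earliest repeat is at step j = 3: D is in 2, which it already visited at step i = 2.
Since D has 4 states, any run of length ≥ 4 visits 4+1 states, so by pigeonhole some state repeats within the first 4 steps — that repeat gives the pumpable loop.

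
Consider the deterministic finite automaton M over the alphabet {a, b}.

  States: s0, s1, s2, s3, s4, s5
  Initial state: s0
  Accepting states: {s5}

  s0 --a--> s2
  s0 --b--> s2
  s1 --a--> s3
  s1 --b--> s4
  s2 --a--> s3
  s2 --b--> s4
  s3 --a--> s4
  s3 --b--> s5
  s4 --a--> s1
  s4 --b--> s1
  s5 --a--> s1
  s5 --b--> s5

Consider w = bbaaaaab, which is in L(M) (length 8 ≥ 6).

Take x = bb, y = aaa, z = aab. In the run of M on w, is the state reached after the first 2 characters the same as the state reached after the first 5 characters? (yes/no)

yes

State sequence: s0 -b-> s2 -b-> s4 -a-> s1 -a-> s3 -a-> s4

After x (step 2): s4. After xy (step 5): s4.
They match, so y = aaa drives M around a cycle from s4 back to itself; pumping y any number of times keeps M in s4 before reading z, and xyⁱz ∈ L(M) for every i ≥ 0.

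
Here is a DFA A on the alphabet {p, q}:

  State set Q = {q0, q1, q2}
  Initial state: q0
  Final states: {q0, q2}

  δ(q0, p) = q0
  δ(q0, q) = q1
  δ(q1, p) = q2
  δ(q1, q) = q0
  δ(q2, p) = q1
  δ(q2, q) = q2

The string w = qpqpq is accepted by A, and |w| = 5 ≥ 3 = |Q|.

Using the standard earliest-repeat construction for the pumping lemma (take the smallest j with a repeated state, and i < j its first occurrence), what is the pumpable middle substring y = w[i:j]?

Run of A on w = q p q p q:
  step 0: q0  (start)
  step 1: q1  (read q: q0→q1)
  step 2: q2  (read p: q1→q2)
  step 3: q2  (read q: q2→q2)   ← first repeat (q2 seen earlier)
  step 4: q1  (read p: q2→q1)
  step 5: q0  (read q: q1→q0)

So i = 2, j = 3, giving x = w[0:2] = qp, y = w[2:3] = q, z = w[3:5] = pq.
Check: |xy| = 3 ≤ 3 and |y| = 1 ≥ 1. Reading y takes A from q2 back to q2, so every xyⁱz is accepted.
Since A has 3 states, any run of length ≥ 3 visits 3+1 states, so by pigeonhole some state repeats within the first 3 steps — that repeat gives the pumpable loop.

q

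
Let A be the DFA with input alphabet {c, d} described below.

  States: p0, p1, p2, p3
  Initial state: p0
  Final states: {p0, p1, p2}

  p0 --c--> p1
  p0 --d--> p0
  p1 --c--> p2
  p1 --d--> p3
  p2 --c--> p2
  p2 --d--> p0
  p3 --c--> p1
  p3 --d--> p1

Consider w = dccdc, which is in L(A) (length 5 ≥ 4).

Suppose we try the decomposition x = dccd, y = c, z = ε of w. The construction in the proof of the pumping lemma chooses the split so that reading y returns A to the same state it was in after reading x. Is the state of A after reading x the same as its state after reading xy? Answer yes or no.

Run of A on the first 5 characters of w = d c c d c:
  step 0: p0  (start)
  step 1: p0  (read d: p0→p0)
  step 2: p1  (read c: p0→p1)
  step 3: p2  (read c: p1→p2)
  step 4: p0  (read d: p2→p0)
  step 5: p1  (read c: p0→p1)

After x (step 4): p0. After xy (step 5): p1.
They differ (p0 ≠ p1), so y is not a cycle from the state after x; this split is not the one the pumping-lemma construction produces, and pumping y need not keep the string in L(A).

no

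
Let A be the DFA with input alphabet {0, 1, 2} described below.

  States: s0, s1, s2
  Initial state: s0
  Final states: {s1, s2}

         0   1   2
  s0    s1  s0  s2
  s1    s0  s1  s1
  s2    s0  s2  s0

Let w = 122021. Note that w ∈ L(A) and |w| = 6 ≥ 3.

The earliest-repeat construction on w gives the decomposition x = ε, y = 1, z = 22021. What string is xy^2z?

xy^2z = ε·1·1·22021 = 1122021.
Reading y = 1 takes A from s0 back to s0, so after x·y·y the machine is still in s0, and z then leads to the accepting state s1. Hence 1122021 ∈ L(A).

1122021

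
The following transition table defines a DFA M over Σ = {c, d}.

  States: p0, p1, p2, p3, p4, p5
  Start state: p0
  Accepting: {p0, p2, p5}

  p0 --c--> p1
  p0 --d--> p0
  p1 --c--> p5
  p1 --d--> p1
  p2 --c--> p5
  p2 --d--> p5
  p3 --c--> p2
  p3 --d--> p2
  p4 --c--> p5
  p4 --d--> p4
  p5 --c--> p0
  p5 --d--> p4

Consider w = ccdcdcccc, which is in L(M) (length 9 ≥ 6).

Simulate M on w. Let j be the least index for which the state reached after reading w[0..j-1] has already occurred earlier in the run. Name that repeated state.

Run of M on w = c c d c d c c c c:
  step 0: p0  (start)
  step 1: p1  (read c: p0→p1)
  step 2: p5  (read c: p1→p5)
  step 3: p4  (read d: p5→p4)
  step 4: p5  (read c: p4→p5)   ← first repeat (p5 seen earlier)
  step 5: p4  (read d: p5→p4)
  step 6: p5  (read c: p4→p5)
  step 7: p0  (read c: p5→p0)
  step 8: p1  (read c: p0→p1)
  step 9: p5  (read c: p1→p5)

The earliest repeat is at step j = 4: M is in p5, which it already visited at step i = 2.

p5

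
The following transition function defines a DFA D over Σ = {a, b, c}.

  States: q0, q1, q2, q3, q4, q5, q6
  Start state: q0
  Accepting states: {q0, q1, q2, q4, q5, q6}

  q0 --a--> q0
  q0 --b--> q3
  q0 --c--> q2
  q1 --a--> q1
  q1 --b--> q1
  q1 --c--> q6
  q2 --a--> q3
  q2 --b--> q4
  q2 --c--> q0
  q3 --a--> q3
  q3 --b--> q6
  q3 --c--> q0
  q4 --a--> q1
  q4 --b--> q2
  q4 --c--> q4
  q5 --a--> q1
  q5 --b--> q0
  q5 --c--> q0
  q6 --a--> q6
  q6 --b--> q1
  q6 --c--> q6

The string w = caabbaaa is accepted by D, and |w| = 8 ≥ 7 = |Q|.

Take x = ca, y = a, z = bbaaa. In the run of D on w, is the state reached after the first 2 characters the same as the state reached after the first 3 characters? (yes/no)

yes

Run of D on the first 3 characters of w = c a a:
  step 0: q0  (start)
  step 1: q2  (read c: q0→q2)
  step 2: q3  (read a: q2→q3)
  step 3: q3  (read a: q3→q3)

After x (step 2): q3. After xy (step 3): q3.
They match, so y = a drives D around a cycle from q3 back to itself; pumping y any number of times keeps D in q3 before reading z, and xyⁱz ∈ L(D) for every i ≥ 0.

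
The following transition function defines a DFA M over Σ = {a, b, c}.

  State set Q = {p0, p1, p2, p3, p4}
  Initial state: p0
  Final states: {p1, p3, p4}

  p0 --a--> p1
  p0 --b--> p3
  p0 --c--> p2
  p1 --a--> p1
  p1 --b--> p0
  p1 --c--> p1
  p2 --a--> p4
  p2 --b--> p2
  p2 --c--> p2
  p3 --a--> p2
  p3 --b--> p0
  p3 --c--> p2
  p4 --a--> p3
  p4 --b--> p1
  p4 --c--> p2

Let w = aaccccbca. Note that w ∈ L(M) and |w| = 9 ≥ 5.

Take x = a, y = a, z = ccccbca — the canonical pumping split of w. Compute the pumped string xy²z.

xy^2z = a·a·a·ccccbca = aaaccccbca.
Reading y = a takes M from p1 back to p1, so after x·y·y the machine is still in p1, and z then leads to the accepting state p4. Hence aaaccccbca ∈ L(M).

aaaccccbca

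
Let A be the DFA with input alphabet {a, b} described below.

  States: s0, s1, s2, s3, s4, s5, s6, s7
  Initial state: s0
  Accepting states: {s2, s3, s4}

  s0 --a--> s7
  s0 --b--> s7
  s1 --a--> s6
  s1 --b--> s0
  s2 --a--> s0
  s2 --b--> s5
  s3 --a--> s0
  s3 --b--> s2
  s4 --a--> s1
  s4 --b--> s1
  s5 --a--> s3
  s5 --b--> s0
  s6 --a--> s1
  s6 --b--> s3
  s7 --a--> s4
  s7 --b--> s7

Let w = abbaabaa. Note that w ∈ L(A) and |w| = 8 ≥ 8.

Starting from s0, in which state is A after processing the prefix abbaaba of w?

Run of A on the first 7 characters of w = a b b a a b a:
  step 0: s0  (start)
  step 1: s7  (read a: s0→s7)
  step 2: s7  (read b: s7→s7)
  step 3: s7  (read b: s7→s7)
  step 4: s4  (read a: s7→s4)
  step 5: s1  (read a: s4→s1)
  step 6: s0  (read b: s1→s0)
  step 7: s7  (read a: s0→s7)

After reading 7 characters, A is in state s7.

s7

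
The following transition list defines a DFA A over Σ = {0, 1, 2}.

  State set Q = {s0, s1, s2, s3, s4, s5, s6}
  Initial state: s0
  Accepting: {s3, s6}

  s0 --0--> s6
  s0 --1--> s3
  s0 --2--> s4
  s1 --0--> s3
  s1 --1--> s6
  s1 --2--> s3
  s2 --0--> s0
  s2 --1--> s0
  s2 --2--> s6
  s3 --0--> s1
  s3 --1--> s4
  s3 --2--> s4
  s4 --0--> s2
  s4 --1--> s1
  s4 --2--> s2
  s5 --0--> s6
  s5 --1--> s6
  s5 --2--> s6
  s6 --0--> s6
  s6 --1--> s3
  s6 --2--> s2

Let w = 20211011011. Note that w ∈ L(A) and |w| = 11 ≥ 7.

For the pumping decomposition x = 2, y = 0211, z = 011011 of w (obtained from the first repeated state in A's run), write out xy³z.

2021102110211011011

xy^3z = 2·0211·0211·0211·011011 = 2021102110211011011.
Reading y = 0211 takes A from s4 back to s4, so after x·y·y·y the machine is still in s4, and z then leads to the accepting state s3. Hence 2021102110211011011 ∈ L(A).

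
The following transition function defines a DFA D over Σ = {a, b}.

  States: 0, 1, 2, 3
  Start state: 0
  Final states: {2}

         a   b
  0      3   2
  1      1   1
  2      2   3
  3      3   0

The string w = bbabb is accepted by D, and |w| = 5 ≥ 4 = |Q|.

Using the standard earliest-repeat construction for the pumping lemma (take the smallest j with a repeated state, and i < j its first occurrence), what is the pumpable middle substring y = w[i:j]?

a

Run of D on w = b b a b b:
  step 0: 0  (start)
  step 1: 2  (read b: 0→2)
  step 2: 3  (read b: 2→3)
  step 3: 3  (read a: 3→3)   ← first repeat (3 seen earlier)
  step 4: 0  (read b: 3→0)
  step 5: 2  (read b: 0→2)

So i = 2, j = 3, giving x = w[0:2] = bb, y = w[2:3] = a, z = w[3:5] = bb.
Check: |xy| = 3 ≤ 4 and |y| = 1 ≥ 1. Reading y takes D from 3 back to 3, so every xyⁱz is accepted.
Pumping length from the standard proof: p = 4 (the number of states). The repeated state found above gives |xy| = j ≤ 4 and |y| = j − i ≥ 1.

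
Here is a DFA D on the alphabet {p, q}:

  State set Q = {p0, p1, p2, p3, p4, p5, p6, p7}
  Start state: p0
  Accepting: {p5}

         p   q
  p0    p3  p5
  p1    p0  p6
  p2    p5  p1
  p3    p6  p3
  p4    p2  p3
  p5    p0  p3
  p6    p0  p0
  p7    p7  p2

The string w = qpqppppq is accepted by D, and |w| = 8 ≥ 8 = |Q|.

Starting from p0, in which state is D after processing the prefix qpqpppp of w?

Run of D on the first 7 characters of w = q p q p p p p:
  step 0: p0  (start)
  step 1: p5  (read q: p0→p5)
  step 2: p0  (read p: p5→p0)
  step 3: p5  (read q: p0→p5)
  step 4: p0  (read p: p5→p0)
  step 5: p3  (read p: p0→p3)
  step 6: p6  (read p: p3→p6)
  step 7: p0  (read p: p6→p0)

After reading 7 characters, D is in state p0.

p0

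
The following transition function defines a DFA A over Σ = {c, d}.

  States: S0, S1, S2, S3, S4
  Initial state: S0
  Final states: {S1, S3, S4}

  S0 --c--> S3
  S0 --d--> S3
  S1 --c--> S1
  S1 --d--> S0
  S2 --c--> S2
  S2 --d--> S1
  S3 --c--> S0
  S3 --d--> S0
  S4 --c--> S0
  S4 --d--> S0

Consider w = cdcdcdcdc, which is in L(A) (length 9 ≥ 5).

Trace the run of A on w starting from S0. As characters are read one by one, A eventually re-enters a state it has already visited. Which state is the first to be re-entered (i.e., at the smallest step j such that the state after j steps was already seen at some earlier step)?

S0

State sequence: S0 -c-> S3 -d-> S0 -c-> S3 -d-> S0 -c-> S3 -d-> S0 -c-> S3 -d-> S0 -c-> S3
First repeat at step 2: S0 was already visited.

The earliest repeat is at step j = 2: A is in S0, which it already visited at step i = 0.
Since A has 5 states, any run of length ≥ 5 visits 5+1 states, so by pigeonhole some state repeats within the first 5 steps — that repeat gives the pumpable loop.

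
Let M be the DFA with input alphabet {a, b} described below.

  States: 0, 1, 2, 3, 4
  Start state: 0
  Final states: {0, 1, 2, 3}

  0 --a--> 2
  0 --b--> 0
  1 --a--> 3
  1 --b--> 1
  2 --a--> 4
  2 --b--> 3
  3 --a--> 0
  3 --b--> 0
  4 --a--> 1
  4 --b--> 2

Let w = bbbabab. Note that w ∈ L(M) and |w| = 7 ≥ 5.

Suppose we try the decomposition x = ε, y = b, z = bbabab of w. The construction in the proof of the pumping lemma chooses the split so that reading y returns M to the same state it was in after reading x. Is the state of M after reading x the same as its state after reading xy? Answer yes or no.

yes

State sequence: 0 -b-> 0

After x (step 0): 0. After xy (step 1): 0.
They match, so y = b drives M around a cycle from 0 back to itself; pumping y any number of times keeps M in 0 before reading z, and xyⁱz ∈ L(M) for every i ≥ 0.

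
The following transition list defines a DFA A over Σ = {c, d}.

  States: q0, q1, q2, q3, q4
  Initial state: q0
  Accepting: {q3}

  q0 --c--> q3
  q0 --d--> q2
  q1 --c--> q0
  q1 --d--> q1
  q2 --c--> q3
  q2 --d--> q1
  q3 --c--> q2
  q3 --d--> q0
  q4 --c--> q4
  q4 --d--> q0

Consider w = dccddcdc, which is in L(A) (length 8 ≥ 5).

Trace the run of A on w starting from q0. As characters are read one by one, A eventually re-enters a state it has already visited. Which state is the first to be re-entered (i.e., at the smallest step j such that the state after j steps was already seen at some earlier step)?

State sequence: q0 -d-> q2 -c-> q3 -c-> q2 -d-> q1 -d-> q1 -c-> q0 -d-> q2 -c-> q3
First repeat at step 3: q2 was already visited.

The earliest repeat is at step j = 3: A is in q2, which it already visited at step i = 1.
With |Q| = 5, pigeonhole forces a state repeat no later than step 5; the substring read between the first and second visits to that state can be pumped.

q2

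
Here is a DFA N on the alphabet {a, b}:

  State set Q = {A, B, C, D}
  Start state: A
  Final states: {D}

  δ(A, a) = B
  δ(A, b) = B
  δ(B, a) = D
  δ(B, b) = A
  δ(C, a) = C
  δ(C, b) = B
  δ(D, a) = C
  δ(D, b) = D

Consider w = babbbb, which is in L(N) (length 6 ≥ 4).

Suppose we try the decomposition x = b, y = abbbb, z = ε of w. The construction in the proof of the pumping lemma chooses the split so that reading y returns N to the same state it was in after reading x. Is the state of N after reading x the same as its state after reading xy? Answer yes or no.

no

State sequence: A -b-> B -a-> D -b-> D -b-> D -b-> D -b-> D

After x (step 1): B. After xy (step 6): D.
They differ (B ≠ D), so y is not a cycle from the state after x; this split is not the one the pumping-lemma construction produces, and pumping y need not keep the string in L(N).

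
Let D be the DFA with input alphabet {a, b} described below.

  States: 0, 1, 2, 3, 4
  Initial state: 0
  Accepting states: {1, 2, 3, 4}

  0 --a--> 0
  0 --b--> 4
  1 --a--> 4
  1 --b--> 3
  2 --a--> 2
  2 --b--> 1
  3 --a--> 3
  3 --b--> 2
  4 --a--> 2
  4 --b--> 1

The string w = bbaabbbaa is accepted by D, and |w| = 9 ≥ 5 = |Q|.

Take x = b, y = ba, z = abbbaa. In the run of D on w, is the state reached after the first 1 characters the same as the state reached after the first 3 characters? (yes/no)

yes

State sequence: 0 -b-> 4 -b-> 1 -a-> 4

After x (step 1): 4. After xy (step 3): 4.
They match, so y = ba drives D around a cycle from 4 back to itself; pumping y any number of times keeps D in 4 before reading z, and xyⁱz ∈ L(D) for every i ≥ 0.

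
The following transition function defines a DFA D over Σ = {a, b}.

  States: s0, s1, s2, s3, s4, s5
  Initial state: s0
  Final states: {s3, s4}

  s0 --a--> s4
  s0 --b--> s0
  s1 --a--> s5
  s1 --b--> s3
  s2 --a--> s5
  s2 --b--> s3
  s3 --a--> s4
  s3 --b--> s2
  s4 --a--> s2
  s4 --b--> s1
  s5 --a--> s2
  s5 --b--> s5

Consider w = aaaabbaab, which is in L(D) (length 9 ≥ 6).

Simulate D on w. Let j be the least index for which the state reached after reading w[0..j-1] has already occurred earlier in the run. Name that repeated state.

State sequence: s0 -a-> s4 -a-> s2 -a-> s5 -a-> s2 -b-> s3 -b-> s2 -a-> s5 -a-> s2 -b-> s3
First repeat at step 4: s2 was already visited.

The earliest repeat is at step j = 4: D is in s2, which it already visited at step i = 2.

s2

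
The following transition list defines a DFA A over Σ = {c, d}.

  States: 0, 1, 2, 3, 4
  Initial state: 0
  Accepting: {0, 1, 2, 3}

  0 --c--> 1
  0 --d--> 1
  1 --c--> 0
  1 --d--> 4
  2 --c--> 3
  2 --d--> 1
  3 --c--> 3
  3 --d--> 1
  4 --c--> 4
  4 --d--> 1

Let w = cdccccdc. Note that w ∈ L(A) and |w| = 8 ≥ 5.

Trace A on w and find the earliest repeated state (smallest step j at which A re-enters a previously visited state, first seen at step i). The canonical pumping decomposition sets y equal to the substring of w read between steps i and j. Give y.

State sequence: 0 -c-> 1 -d-> 4 -c-> 4 -c-> 4 -c-> 4 -c-> 4 -d-> 1 -c-> 0
First repeat at step 3: 4 was already visited.

So i = 2, j = 3, giving x = w[0:2] = cd, y = w[2:3] = c, z = w[3:8] = cccdc.
Check: |xy| = 3 ≤ 5 and |y| = 1 ≥ 1. Reading y takes A from 4 back to 4, so every xyⁱz is accepted.

c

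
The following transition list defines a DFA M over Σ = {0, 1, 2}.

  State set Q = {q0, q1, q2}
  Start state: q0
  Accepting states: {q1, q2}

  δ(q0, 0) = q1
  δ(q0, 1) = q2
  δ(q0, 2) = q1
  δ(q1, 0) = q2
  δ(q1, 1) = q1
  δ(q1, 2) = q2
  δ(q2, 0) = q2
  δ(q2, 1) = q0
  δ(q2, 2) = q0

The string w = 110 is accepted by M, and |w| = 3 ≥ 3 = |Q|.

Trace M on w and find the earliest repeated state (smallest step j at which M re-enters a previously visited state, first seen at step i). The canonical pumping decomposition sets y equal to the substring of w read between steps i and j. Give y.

11

State sequence: q0 -1-> q2 -1-> q0 -0-> q1
First repeat at step 2: q0 was already visited.

So i = 0, j = 2, giving x = w[0:0] = ε, y = w[0:2] = 11, z = w[2:3] = 0.
Check: |xy| = 2 ≤ 3 and |y| = 2 ≥ 1. Reading y takes M from q0 back to q0, so every xyⁱz is accepted.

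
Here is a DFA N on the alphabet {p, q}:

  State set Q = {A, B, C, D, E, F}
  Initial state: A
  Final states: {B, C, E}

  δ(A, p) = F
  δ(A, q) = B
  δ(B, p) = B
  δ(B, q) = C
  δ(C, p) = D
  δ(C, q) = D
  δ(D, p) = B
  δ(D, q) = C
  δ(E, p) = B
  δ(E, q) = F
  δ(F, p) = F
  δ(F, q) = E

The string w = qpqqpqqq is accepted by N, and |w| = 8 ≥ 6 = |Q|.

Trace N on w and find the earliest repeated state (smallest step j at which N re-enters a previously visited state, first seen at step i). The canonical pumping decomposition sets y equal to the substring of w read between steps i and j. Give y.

State sequence: A -q-> B -p-> B -q-> C -q-> D -p-> B -q-> C -q-> D -q-> C
First repeat at step 2: B was already visited.

So i = 1, j = 2, giving x = w[0:1] = q, y = w[1:2] = p, z = w[2:8] = qqpqqq.
Check: |xy| = 2 ≤ 6 and |y| = 1 ≥ 1. Reading y takes N from B back to B, so every xyⁱz is accepted.

p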